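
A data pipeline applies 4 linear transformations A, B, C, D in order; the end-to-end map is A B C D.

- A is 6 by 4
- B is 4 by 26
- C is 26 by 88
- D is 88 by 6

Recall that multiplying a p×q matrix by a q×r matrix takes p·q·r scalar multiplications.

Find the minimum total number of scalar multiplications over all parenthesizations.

11408

Adjacent pairs: AB = 6·4·26 = 624; BC = 4·26·88 = 9152; CD = 26·88·6 = 13728.
Length 3: A..C: k=1: 0+9152+6·4·88=11264; k=2: 624+0+6·26·88=14352 → min 11264 | B..D: k=2: 0+13728+4·26·6=14352; k=3: 9152+0+4·88·6=11264 → min 11264.
Length 4: A..D: k=1: 0+11264+6·4·6=11408; k=2: 624+13728+6·26·6=15288; k=3: 11264+0+6·88·6=14432 → min 11408.
Optimal order: (A ((B C) D)) with cost 11408.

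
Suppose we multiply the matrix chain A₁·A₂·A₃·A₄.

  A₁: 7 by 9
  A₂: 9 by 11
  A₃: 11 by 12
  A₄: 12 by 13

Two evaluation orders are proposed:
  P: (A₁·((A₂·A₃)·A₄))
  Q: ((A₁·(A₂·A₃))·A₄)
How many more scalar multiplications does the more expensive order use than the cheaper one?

375

Order P = (A₁·((A₂·A₃)·A₄)): (A₂·A₃): 9×11 by 11×12 → 9×12, cost 9·11·12 = 1188; ((A₂·A₃)·A₄): 9×12 by 12×13 → 9×13, cost 9·12·13 = 1404; cumulative 2592; (A₁·((A₂·A₃)·A₄)): 7×9 by 9×13 → 7×13, cost 7·9·13 = 819; cumulative 3411. Total 3411.
Order Q = ((A₁·(A₂·A₃))·A₄): (A₂·A₃): 9×11 by 11×12 → 9×12, cost 9·11·12 = 1188; (A₁·(A₂·A₃)): 7×9 by 9×12 → 7×12, cost 7·9·12 = 756; cumulative 1944; ((A₁·(A₂·A₃))·A₄): 7×12 by 12×13 → 7×13, cost 7·12·13 = 1092; cumulative 3036. Total 3036.
Difference: |3411 − 3036| = 375.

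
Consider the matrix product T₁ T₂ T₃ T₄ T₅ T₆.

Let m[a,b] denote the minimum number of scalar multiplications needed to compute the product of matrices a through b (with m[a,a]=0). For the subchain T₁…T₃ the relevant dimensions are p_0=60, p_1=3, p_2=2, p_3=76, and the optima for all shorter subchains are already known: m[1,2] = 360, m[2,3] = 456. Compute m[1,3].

9480

m[1,3] = min over k∈[1,2] of m[1,k]+m[k+1,3]+p_{0}·p_k·p_{3}.
k=1: 0 + 456 + 60·3·76 = 14136; k=2: 360 + 0 + 60·2·76 = 9480.
Minimum: 9480 at k=2.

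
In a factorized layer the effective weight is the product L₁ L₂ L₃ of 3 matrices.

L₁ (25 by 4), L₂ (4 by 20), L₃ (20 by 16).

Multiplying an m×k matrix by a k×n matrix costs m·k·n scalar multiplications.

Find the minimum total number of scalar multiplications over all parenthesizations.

Order (L₁ (L₂ L₃)): (L₂ L₃): 4×20 by 20×16 → 4×16, cost 4·20·16 = 1280; (L₁ (L₂ L₃)): 25×4 by 4×16 → 25×16, cost 25·4·16 = 1600; cumulative 2880. Total 2880.
Order ((L₁ L₂) L₃): (L₁ L₂): 25×4 by 4×20 → 25×20, cost 25·4·20 = 2000; ((L₁ L₂) L₃): 25×20 by 20×16 → 25×16, cost 25·20·16 = 8000; cumulative 10000. Total 10000.
Minimum: 2880.

2880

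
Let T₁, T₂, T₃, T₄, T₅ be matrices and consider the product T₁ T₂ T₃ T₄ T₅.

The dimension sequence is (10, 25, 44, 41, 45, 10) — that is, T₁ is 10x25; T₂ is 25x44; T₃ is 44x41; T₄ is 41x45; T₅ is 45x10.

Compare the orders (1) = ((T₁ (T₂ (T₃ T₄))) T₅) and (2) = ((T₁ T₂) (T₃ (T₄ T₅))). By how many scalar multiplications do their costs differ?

Order (1) = ((T₁ (T₂ (T₃ T₄))) T₅): (T₃ T₄): 44×41 by 41×45 → 44×45, cost 44·41·45 = 81180; (T₂ (T₃ T₄)): 25×44 by 44×45 → 25×45, cost 25·44·45 = 49500; cumulative 130680; (T₁ (T₂ (T₃ T₄))): 10×25 by 25×45 → 10×45, cost 10·25·45 = 11250; cumulative 141930; ((T₁ (T₂ (T₃ T₄))) T₅): 10×45 by 45×10 → 10×10, cost 10·45·10 = 4500; cumulative 146430. Total 146430.
Order (2) = ((T₁ T₂) (T₃ (T₄ T₅))): (T₁ T₂): 10×25 by 25×44 → 10×44, cost 10·25·44 = 11000; (T₄ T₅): 41×45 by 45×10 → 41×10, cost 41·45·10 = 18450; (T₃ (T₄ T₅)): 44×41 by 41×10 → 44×10, cost 44·41·10 = 18040; cumulative 36490; ((T₁ T₂) (T₃ (T₄ T₅))): 10×44 by 44×10 → 10×10, cost 10·44·10 = 4400; cumulative 51890. Total 51890.
Difference: |146430 − 51890| = 94540.

94540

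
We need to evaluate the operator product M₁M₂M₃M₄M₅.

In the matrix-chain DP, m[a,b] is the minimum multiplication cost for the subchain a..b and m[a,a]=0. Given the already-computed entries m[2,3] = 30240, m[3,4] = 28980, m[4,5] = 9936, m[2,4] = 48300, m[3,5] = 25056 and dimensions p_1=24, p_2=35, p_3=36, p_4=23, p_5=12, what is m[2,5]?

m[2,5] = min over k∈[2,4] of m[2,k]+m[k+1,5]+p_{1}·p_k·p_{5}.
k=2: 0 + 25056 + 24·35·12 = 35136; k=3: 30240 + 9936 + 24·36·12 = 50544; k=4: 48300 + 0 + 24·23·12 = 54924.
Minimum: 35136 at k=2.

35136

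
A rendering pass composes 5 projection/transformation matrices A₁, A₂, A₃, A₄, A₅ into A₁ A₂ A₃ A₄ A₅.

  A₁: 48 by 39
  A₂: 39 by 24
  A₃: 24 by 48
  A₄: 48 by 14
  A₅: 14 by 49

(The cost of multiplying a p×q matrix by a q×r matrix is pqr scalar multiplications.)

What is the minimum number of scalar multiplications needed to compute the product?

88368

Adjacent pairs: A₁A₂ = 48·39·24 = 44928; A₂A₃ = 39·24·48 = 44928; A₃A₄ = 24·48·14 = 16128; A₄A₅ = 48·14·49 = 32928.
Length 3: A₁..A₃: k=1: 0+44928+48·39·48=134784; k=2: 44928+0+48·24·48=100224 → min 100224 | A₂..A₄: k=2: 0+16128+39·24·14=29232; k=3: 44928+0+39·48·14=71136 → min 29232 | A₃..A₅: k=3: 0+32928+24·48·49=89376; k=4: 16128+0+24·14·49=32592 → min 32592.
Length 4: A₁..A₄: k=1: 0+29232+48·39·14=55440; k=2: 44928+16128+48·24·14=77184; k=3: 100224+0+48·48·14=132480 → min 55440 | A₂..A₅: k=2: 0+32592+39·24·49=78456; k=3: 44928+32928+39·48·49=169584; k=4: 29232+0+39·14·49=55986 → min 55986.
Length 5: A₁..A₅: k=1: 0+55986+48·39·49=147714; k=2: 44928+32592+48·24·49=133968; k=3: 100224+32928+48·48·49=246048; k=4: 55440+0+48·14·49=88368 → min 88368.
Optimal order: ((A₁ (A₂ (A₃ A₄))) A₅) with cost 88368.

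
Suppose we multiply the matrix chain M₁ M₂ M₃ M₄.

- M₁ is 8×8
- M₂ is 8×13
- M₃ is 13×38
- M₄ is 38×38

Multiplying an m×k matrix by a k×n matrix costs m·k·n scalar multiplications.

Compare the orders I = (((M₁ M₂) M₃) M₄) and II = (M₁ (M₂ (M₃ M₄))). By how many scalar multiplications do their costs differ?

Order I = (((M₁ M₂) M₃) M₄): (M₁ M₂): 8×8 by 8×13 → 8×13, cost 8·8·13 = 832; ((M₁ M₂) M₃): 8×13 by 13×38 → 8×38, cost 8·13·38 = 3952; cumulative 4784; (((M₁ M₂) M₃) M₄): 8×38 by 38×38 → 8×38, cost 8·38·38 = 11552; cumulative 16336. Total 16336.
Order II = (M₁ (M₂ (M₃ M₄))): (M₃ M₄): 13×38 by 38×38 → 13×38, cost 13·38·38 = 18772; (M₂ (M₃ M₄)): 8×13 by 13×38 → 8×38, cost 8·13·38 = 3952; cumulative 22724; (M₁ (M₂ (M₃ M₄))): 8×8 by 8×38 → 8×38, cost 8·8·38 = 2432; cumulative 25156. Total 25156.
Difference: |16336 − 25156| = 8820.

8820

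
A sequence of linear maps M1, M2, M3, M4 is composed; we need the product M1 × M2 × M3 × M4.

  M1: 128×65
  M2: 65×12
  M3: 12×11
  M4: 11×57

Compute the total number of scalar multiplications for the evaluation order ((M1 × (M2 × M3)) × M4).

(M2 × M3): 65×12 by 12×11 → 65×11, cost 65·12·11 = 8580
(M1 × (M2 × M3)): 128×65 by 65×11 → 128×11, cost 128·65·11 = 91520; cumulative 100100
((M1 × (M2 × M3)) × M4): 128×11 by 11×57 → 128×57, cost 128·11·57 = 80256; cumulative 180356
Total: 180356 scalar multiplications.

180356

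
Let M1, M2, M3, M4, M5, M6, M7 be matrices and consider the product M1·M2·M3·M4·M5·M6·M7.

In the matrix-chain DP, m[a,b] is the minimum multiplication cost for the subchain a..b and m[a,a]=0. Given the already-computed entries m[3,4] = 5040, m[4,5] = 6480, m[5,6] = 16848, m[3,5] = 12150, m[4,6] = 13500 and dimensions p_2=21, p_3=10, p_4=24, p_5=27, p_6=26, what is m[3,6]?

m[3,6] = min over k∈[3,5] of m[3,k]+m[k+1,6]+p_{2}·p_k·p_{6}.
k=3: 0 + 13500 + 21·10·26 = 18960; k=4: 5040 + 16848 + 21·24·26 = 34992; k=5: 12150 + 0 + 21·27·26 = 26892.
Minimum: 18960 at k=3.

18960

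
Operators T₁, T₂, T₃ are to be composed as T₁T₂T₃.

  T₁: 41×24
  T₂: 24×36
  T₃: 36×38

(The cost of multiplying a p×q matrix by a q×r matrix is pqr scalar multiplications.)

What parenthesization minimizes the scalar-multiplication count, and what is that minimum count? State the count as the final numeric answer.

(T₁(T₂T₃)): cost 70224.
((T₁T₂)T₃): cost 91512.
Optimal: (T₁(T₂T₃)) with cost 70224.

70224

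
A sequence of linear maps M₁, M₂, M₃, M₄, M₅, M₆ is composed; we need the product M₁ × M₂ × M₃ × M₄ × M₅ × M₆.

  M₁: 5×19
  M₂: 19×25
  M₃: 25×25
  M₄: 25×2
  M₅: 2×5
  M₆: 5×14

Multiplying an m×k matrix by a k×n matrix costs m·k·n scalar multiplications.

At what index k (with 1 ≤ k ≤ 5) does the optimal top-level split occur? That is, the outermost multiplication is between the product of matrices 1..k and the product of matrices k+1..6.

Adjacent pairs: M₁M₂ = 5·19·25 = 2375; M₂M₃ = 19·25·25 = 11875; M₃M₄ = 25·25·2 = 1250; M₄M₅ = 25·2·5 = 250; M₅M₆ = 2·5·14 = 140.
Length 3: M₁..M₃: k=1: 0+11875+5·19·25=14250; k=2: 2375+0+5·25·25=5500 → min 5500 | M₂..M₄: k=2: 0+1250+19·25·2=2200; k=3: 11875+0+19·25·2=12825 → min 2200 | M₃..M₅: k=3: 0+250+25·25·5=3375; k=4: 1250+0+25·2·5=1500 → min 1500 | M₄..M₆: k=4: 0+140+25·2·14=840; k=5: 250+0+25·5·14=2000 → min 840.
Length 4: M₁..M₄: k=1: 0+2200+5·19·2=2390; k=2: 2375+1250+5·25·2=3875; k=3: 5500+0+5·25·2=5750 → min 2390 | M₂..M₅: k=2: 0+1500+19·25·5=3875; k=3: 11875+250+19·25·5=14500; k=4: 2200+0+19·2·5=2390 → min 2390 | M₃..M₆: k=3: 0+840+25·25·14=9590; k=4: 1250+140+25·2·14=2090; k=5: 1500+0+25·5·14=3250 → min 2090.
Length 5: M₁..M₅: k=1: 0+2390+5·19·5=2865; k=2: 2375+1500+5·25·5=4500; k=3: 5500+250+5·25·5=6375; k=4: 2390+0+5·2·5=2440 → min 2440 | M₂..M₆: k=2: 0+2090+19·25·14=8740; k=3: 11875+840+19·25·14=19365; k=4: 2200+140+19·2·14=2872; k=5: 2390+0+19·5·14=3720 → min 2872.
Top-level splits: k=1: (M₁..M₁)·(M₂..M₆) → 0+2872+5·19·14 = 4202; k=2: (M₁..M₂)·(M₃..M₆) → 2375+2090+5·25·14 = 6215; k=3: (M₁..M₃)·(M₄..M₆) → 5500+840+5·25·14 = 8090; k=4: (M₁..M₄)·(M₅..M₆) → 2390+140+5·2·14 = 2670; k=5: (M₁..M₅)·(M₆..M₆) → 2440+0+5·5·14 = 2790.
Best split is after M₄, i.e. k = 4.

4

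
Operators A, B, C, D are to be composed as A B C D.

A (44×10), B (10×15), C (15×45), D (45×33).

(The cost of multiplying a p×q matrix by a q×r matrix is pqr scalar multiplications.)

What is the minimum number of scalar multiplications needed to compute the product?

Adjacent pairs: AB = 44·10·15 = 6600; BC = 10·15·45 = 6750; CD = 15·45·33 = 22275.
Length 3: A..C: k=1: 0+6750+44·10·45=26550; k=2: 6600+0+44·15·45=36300 → min 26550 | B..D: k=2: 0+22275+10·15·33=27225; k=3: 6750+0+10·45·33=21600 → min 21600.
Length 4: A..D: k=1: 0+21600+44·10·33=36120; k=2: 6600+22275+44·15·33=50655; k=3: 26550+0+44·45·33=91890 → min 36120.
Optimal order: (A ((B C) D)) with cost 36120.

36120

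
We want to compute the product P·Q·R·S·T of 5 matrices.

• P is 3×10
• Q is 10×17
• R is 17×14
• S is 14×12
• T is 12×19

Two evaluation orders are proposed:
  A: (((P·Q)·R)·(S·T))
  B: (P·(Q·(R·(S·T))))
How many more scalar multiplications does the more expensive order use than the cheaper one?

6300

Order A = (((P·Q)·R)·(S·T)): (P·Q): 3×10 by 10×17 → 3×17, cost 3·10·17 = 510; ((P·Q)·R): 3×17 by 17×14 → 3×14, cost 3·17·14 = 714; cumulative 1224; (S·T): 14×12 by 12×19 → 14×19, cost 14·12·19 = 3192; (((P·Q)·R)·(S·T)): 3×14 by 14×19 → 3×19, cost 3·14·19 = 798; cumulative 5214. Total 5214.
Order B = (P·(Q·(R·(S·T)))): (S·T): 14×12 by 12×19 → 14×19, cost 14·12·19 = 3192; (R·(S·T)): 17×14 by 14×19 → 17×19, cost 17·14·19 = 4522; cumulative 7714; (Q·(R·(S·T))): 10×17 by 17×19 → 10×19, cost 10·17·19 = 3230; cumulative 10944; (P·(Q·(R·(S·T)))): 3×10 by 10×19 → 3×19, cost 3·10·19 = 570; cumulative 11514. Total 11514.
Difference: |5214 − 11514| = 6300.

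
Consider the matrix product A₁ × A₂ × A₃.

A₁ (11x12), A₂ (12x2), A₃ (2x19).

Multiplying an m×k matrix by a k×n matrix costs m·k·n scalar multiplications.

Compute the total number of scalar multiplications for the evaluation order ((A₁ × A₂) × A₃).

(A₁ × A₂): 11×12 by 12×2 → 11×2, cost 11·12·2 = 264
((A₁ × A₂) × A₃): 11×2 by 2×19 → 11×19, cost 11·2·19 = 418; cumulative 682
Total: 682 scalar multiplications.

682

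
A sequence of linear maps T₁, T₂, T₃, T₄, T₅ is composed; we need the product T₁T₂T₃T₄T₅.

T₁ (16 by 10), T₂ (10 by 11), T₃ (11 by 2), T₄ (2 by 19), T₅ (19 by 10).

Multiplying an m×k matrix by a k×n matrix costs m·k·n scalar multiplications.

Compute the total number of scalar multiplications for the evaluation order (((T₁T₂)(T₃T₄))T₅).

8562

(T₁T₂): 16×10 by 10×11 → 16×11, cost 16·10·11 = 1760
(T₃T₄): 11×2 by 2×19 → 11×19, cost 11·2·19 = 418
((T₁T₂)(T₃T₄)): 16×11 by 11×19 → 16×19, cost 16·11·19 = 3344; cumulative 5522
(((T₁T₂)(T₃T₄))T₅): 16×19 by 19×10 → 16×10, cost 16·19·10 = 3040; cumulative 8562
Total: 8562 scalar multiplications.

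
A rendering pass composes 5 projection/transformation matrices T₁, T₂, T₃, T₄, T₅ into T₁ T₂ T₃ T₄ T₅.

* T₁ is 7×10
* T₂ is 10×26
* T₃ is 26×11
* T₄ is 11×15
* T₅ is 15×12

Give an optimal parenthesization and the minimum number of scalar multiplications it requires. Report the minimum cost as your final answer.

Adjacent pairs: T₁T₂ = 7·10·26 = 1820; T₂T₃ = 10·26·11 = 2860; T₃T₄ = 26·11·15 = 4290; T₄T₅ = 11·15·12 = 1980.
Length 3: T₁..T₃: k=1: 0+2860+7·10·11=3630; k=2: 1820+0+7·26·11=3822 → min 3630 | T₂..T₄: k=2: 0+4290+10·26·15=8190; k=3: 2860+0+10·11·15=4510 → min 4510 | T₃..T₅: k=3: 0+1980+26·11·12=5412; k=4: 4290+0+26·15·12=8970 → min 5412.
Length 4: T₁..T₄: k=1: 0+4510+7·10·15=5560; k=2: 1820+4290+7·26·15=8840; k=3: 3630+0+7·11·15=4785 → min 4785 | T₂..T₅: k=2: 0+5412+10·26·12=8532; k=3: 2860+1980+10·11·12=6160; k=4: 4510+0+10·15·12=6310 → min 6160.
Length 5: T₁..T₅: k=1: 0+6160+7·10·12=7000; k=2: 1820+5412+7·26·12=9416; k=3: 3630+1980+7·11·12=6534; k=4: 4785+0+7·15·12=6045 → min 6045.
Optimal parenthesization: (((T₁ (T₂ T₃)) T₄) T₅) with cost 6045.

6045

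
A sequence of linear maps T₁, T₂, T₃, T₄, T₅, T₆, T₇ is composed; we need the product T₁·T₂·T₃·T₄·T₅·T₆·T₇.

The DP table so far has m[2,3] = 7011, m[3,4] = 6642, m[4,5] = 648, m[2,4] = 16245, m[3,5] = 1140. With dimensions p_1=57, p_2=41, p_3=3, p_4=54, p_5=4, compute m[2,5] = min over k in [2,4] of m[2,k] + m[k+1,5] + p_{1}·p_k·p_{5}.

8343

m[2,5] = min over k∈[2,4] of m[2,k]+m[k+1,5]+p_{1}·p_k·p_{5}.
k=2: 0 + 1140 + 57·41·4 = 10488; k=3: 7011 + 648 + 57·3·4 = 8343; k=4: 16245 + 0 + 57·54·4 = 28557.
Minimum: 8343 at k=3.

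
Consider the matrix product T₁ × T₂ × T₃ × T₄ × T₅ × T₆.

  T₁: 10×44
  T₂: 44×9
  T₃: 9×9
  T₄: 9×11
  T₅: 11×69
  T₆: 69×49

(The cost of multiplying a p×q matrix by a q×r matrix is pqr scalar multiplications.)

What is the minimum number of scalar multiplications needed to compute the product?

Adjacent pairs: T₁T₂ = 10·44·9 = 3960; T₂T₃ = 44·9·9 = 3564; T₃T₄ = 9·9·11 = 891; T₄T₅ = 9·11·69 = 6831; T₅T₆ = 11·69·49 = 37191.
Length 3: T₁..T₃: k=1: 0+3564+10·44·9=7524; k=2: 3960+0+10·9·9=4770 → min 4770 | T₂..T₄: k=2: 0+891+44·9·11=5247; k=3: 3564+0+44·9·11=7920 → min 5247 | T₃..T₅: k=3: 0+6831+9·9·69=12420; k=4: 891+0+9·11·69=7722 → min 7722 | T₄..T₆: k=4: 0+37191+9·11·49=42042; k=5: 6831+0+9·69·49=37260 → min 37260.
Length 4: T₁..T₄: k=1: 0+5247+10·44·11=10087; k=2: 3960+891+10·9·11=5841; k=3: 4770+0+10·9·11=5760 → min 5760 | T₂..T₅: k=2: 0+7722+44·9·69=35046; k=3: 3564+6831+44·9·69=37719; k=4: 5247+0+44·11·69=38643 → min 35046 | T₃..T₆: k=3: 0+37260+9·9·49=41229; k=4: 891+37191+9·11·49=42933; k=5: 7722+0+9·69·49=38151 → min 38151.
Length 5: T₁..T₅: k=1: 0+35046+10·44·69=65406; k=2: 3960+7722+10·9·69=17892; k=3: 4770+6831+10·9·69=17811; k=4: 5760+0+10·11·69=13350 → min 13350 | T₂..T₆: k=2: 0+38151+44·9·49=57555; k=3: 3564+37260+44·9·49=60228; k=4: 5247+37191+44·11·49=66154; k=5: 35046+0+44·69·49=183810 → min 57555.
Length 6: T₁..T₆: k=1: 0+57555+10·44·49=79115; k=2: 3960+38151+10·9·49=46521; k=3: 4770+37260+10·9·49=46440; k=4: 5760+37191+10·11·49=48341; k=5: 13350+0+10·69·49=47160 → min 46440.
Optimal order: (((T₁ × T₂) × T₃) × ((T₄ × T₅) × T₆)) with cost 46440.

46440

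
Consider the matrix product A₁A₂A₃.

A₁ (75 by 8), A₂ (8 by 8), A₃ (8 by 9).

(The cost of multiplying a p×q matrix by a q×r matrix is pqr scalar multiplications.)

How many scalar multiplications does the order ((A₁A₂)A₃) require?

10200

(A₁A₂): 75×8 by 8×8 → 75×8, cost 75·8·8 = 4800
((A₁A₂)A₃): 75×8 by 8×9 → 75×9, cost 75·8·9 = 5400; cumulative 10200
Total: 10200 scalar multiplications.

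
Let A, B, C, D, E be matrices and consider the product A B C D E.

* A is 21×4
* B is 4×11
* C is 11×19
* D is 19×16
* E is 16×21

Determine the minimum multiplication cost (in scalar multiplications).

5160

Adjacent pairs: AB = 21·4·11 = 924; BC = 4·11·19 = 836; CD = 11·19·16 = 3344; DE = 19·16·21 = 6384.
Length 3: A..C: k=1: 0+836+21·4·19=2432; k=2: 924+0+21·11·19=5313 → min 2432 | B..D: k=2: 0+3344+4·11·16=4048; k=3: 836+0+4·19·16=2052 → min 2052 | C..E: k=3: 0+6384+11·19·21=10773; k=4: 3344+0+11·16·21=7040 → min 7040.
Length 4: A..D: k=1: 0+2052+21·4·16=3396; k=2: 924+3344+21·11·16=7964; k=3: 2432+0+21·19·16=8816 → min 3396 | B..E: k=2: 0+7040+4·11·21=7964; k=3: 836+6384+4·19·21=8816; k=4: 2052+0+4·16·21=3396 → min 3396.
Length 5: A..E: k=1: 0+3396+21·4·21=5160; k=2: 924+7040+21·11·21=12815; k=3: 2432+6384+21·19·21=17195; k=4: 3396+0+21·16·21=10452 → min 5160.
Optimal order: (A (((B C) D) E)) with cost 5160.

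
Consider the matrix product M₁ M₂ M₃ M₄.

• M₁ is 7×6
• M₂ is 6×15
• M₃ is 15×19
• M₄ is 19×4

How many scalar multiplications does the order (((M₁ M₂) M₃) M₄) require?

(M₁ M₂): 7×6 by 6×15 → 7×15, cost 7·6·15 = 630
((M₁ M₂) M₃): 7×15 by 15×19 → 7×19, cost 7·15·19 = 1995; cumulative 2625
(((M₁ M₂) M₃) M₄): 7×19 by 19×4 → 7×4, cost 7·19·4 = 532; cumulative 3157
Total: 3157 scalar multiplications.

3157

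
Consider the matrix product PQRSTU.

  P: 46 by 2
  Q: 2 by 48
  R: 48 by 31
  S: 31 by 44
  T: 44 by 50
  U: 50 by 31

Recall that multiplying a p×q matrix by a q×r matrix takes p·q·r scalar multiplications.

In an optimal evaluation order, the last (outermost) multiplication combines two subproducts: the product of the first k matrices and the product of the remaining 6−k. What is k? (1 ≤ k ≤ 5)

1

Adjacent pairs: PQ = 46·2·48 = 4416; QR = 2·48·31 = 2976; RS = 48·31·44 = 65472; ST = 31·44·50 = 68200; TU = 44·50·31 = 68200.
Length 3: P..R: k=1: 0+2976+46·2·31=5828; k=2: 4416+0+46·48·31=72864 → min 5828 | Q..S: k=2: 0+65472+2·48·44=69696; k=3: 2976+0+2·31·44=5704 → min 5704 | R..T: k=3: 0+68200+48·31·50=142600; k=4: 65472+0+48·44·50=171072 → min 142600 | S..U: k=4: 0+68200+31·44·31=110484; k=5: 68200+0+31·50·31=116250 → min 110484.
Length 4: P..S: k=1: 0+5704+46·2·44=9752; k=2: 4416+65472+46·48·44=167040; k=3: 5828+0+46·31·44=68572 → min 9752 | Q..T: k=2: 0+142600+2·48·50=147400; k=3: 2976+68200+2·31·50=74276; k=4: 5704+0+2·44·50=10104 → min 10104 | R..U: k=3: 0+110484+48·31·31=156612; k=4: 65472+68200+48·44·31=199144; k=5: 142600+0+48·50·31=217000 → min 156612.
Length 5: P..T: k=1: 0+10104+46·2·50=14704; k=2: 4416+142600+46·48·50=257416; k=3: 5828+68200+46·31·50=145328; k=4: 9752+0+46·44·50=110952 → min 14704 | Q..U: k=2: 0+156612+2·48·31=159588; k=3: 2976+110484+2·31·31=115382; k=4: 5704+68200+2·44·31=76632; k=5: 10104+0+2·50·31=13204 → min 13204.
Top-level splits: k=1: (P..P)·(Q..U) → 0+13204+46·2·31 = 16056; k=2: (P..Q)·(R..U) → 4416+156612+46·48·31 = 229476; k=3: (P..R)·(S..U) → 5828+110484+46·31·31 = 160518; k=4: (P..S)·(T..U) → 9752+68200+46·44·31 = 140696; k=5: (P..T)·(U..U) → 14704+0+46·50·31 = 86004.
Best split is after P, i.e. k = 1.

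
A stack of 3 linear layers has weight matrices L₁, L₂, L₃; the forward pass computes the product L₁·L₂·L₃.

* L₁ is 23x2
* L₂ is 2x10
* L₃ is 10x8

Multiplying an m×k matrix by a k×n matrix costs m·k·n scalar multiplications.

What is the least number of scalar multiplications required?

Order (L₁·(L₂·L₃)): (L₂·L₃): 2×10 by 10×8 → 2×8, cost 2·10·8 = 160; (L₁·(L₂·L₃)): 23×2 by 2×8 → 23×8, cost 23·2·8 = 368; cumulative 528. Total 528.
Order ((L₁·L₂)·L₃): (L₁·L₂): 23×2 by 2×10 → 23×10, cost 23·2·10 = 460; ((L₁·L₂)·L₃): 23×10 by 10×8 → 23×8, cost 23·10·8 = 1840; cumulative 2300. Total 2300.
Minimum: 528.

528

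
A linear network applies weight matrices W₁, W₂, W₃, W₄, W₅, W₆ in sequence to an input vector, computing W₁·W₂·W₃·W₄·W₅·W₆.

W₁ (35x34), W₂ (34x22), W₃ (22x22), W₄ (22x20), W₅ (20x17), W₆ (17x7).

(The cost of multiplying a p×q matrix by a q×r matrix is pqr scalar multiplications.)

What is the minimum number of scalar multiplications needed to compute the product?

Adjacent pairs: W₁W₂ = 35·34·22 = 26180; W₂W₃ = 34·22·22 = 16456; W₃W₄ = 22·22·20 = 9680; W₄W₅ = 22·20·17 = 7480; W₅W₆ = 20·17·7 = 2380.
Length 3: W₁..W₃: k=1: 0+16456+35·34·22=42636; k=2: 26180+0+35·22·22=43120 → min 42636 | W₂..W₄: k=2: 0+9680+34·22·20=24640; k=3: 16456+0+34·22·20=31416 → min 24640 | W₃..W₅: k=3: 0+7480+22·22·17=15708; k=4: 9680+0+22·20·17=17160 → min 15708 | W₄..W₆: k=4: 0+2380+22·20·7=5460; k=5: 7480+0+22·17·7=10098 → min 5460.
Length 4: W₁..W₄: k=1: 0+24640+35·34·20=48440; k=2: 26180+9680+35·22·20=51260; k=3: 42636+0+35·22·20=58036 → min 48440 | W₂..W₅: k=2: 0+15708+34·22·17=28424; k=3: 16456+7480+34·22·17=36652; k=4: 24640+0+34·20·17=36200 → min 28424 | W₃..W₆: k=3: 0+5460+22·22·7=8848; k=4: 9680+2380+22·20·7=15140; k=5: 15708+0+22·17·7=18326 → min 8848.
Length 5: W₁..W₅: k=1: 0+28424+35·34·17=48654; k=2: 26180+15708+35·22·17=54978; k=3: 42636+7480+35·22·17=63206; k=4: 48440+0+35·20·17=60340 → min 48654 | W₂..W₆: k=2: 0+8848+34·22·7=14084; k=3: 16456+5460+34·22·7=27152; k=4: 24640+2380+34·20·7=31780; k=5: 28424+0+34·17·7=32470 → min 14084.
Length 6: W₁..W₆: k=1: 0+14084+35·34·7=22414; k=2: 26180+8848+35·22·7=40418; k=3: 42636+5460+35·22·7=53486; k=4: 48440+2380+35·20·7=55720; k=5: 48654+0+35·17·7=52819 → min 22414.
Optimal order: (W₁·(W₂·(W₃·(W₄·(W₅·W₆))))) with cost 22414.

22414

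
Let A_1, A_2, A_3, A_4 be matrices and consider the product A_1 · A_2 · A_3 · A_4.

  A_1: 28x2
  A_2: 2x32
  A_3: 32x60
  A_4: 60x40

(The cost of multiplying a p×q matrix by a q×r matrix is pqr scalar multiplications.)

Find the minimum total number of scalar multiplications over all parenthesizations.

10880

Adjacent pairs: A_1A_2 = 28·2·32 = 1792; A_2A_3 = 2·32·60 = 3840; A_3A_4 = 32·60·40 = 76800.
Length 3: A_1..A_3: k=1: 0+3840+28·2·60=7200; k=2: 1792+0+28·32·60=55552 → min 7200 | A_2..A_4: k=2: 0+76800+2·32·40=79360; k=3: 3840+0+2·60·40=8640 → min 8640.
Length 4: A_1..A_4: k=1: 0+8640+28·2·40=10880; k=2: 1792+76800+28·32·40=114432; k=3: 7200+0+28·60·40=74400 → min 10880.
Optimal order: (A_1 · ((A_2 · A_3) · A_4)) with cost 10880.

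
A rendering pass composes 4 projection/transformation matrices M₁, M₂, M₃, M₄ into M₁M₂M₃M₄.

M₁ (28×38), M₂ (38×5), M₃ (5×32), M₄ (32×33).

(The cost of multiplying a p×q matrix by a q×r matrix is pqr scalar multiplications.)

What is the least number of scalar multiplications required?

15220

Adjacent pairs: M₁M₂ = 28·38·5 = 5320; M₂M₃ = 38·5·32 = 6080; M₃M₄ = 5·32·33 = 5280.
Length 3: M₁..M₃: k=1: 0+6080+28·38·32=40128; k=2: 5320+0+28·5·32=9800 → min 9800 | M₂..M₄: k=2: 0+5280+38·5·33=11550; k=3: 6080+0+38·32·33=46208 → min 11550.
Length 4: M₁..M₄: k=1: 0+11550+28·38·33=46662; k=2: 5320+5280+28·5·33=15220; k=3: 9800+0+28·32·33=39368 → min 15220.
Optimal order: ((M₁M₂)(M₃M₄)) with cost 15220.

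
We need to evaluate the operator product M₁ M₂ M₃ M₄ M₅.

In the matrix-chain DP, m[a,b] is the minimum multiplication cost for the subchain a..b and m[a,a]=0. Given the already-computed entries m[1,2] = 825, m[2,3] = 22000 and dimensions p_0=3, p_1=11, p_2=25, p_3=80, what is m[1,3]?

m[1,3] = min over k∈[1,2] of m[1,k]+m[k+1,3]+p_{0}·p_k·p_{3}.
k=1: 0 + 22000 + 3·11·80 = 24640; k=2: 825 + 0 + 3·25·80 = 6825.
Minimum: 6825 at k=2.

6825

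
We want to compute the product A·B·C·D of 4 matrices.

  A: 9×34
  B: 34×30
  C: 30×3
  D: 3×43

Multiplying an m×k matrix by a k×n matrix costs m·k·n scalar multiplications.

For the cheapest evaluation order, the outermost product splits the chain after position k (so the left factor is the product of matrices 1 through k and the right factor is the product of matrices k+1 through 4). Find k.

3

Adjacent pairs: AB = 9·34·30 = 9180; BC = 34·30·3 = 3060; CD = 30·3·43 = 3870.
Length 3: A..C: k=1: 0+3060+9·34·3=3978; k=2: 9180+0+9·30·3=9990 → min 3978 | B..D: k=2: 0+3870+34·30·43=47730; k=3: 3060+0+34·3·43=7446 → min 7446.
Top-level splits: k=1: (A..A)·(B..D) → 0+7446+9·34·43 = 20604; k=2: (A..B)·(C..D) → 9180+3870+9·30·43 = 24660; k=3: (A..C)·(D..D) → 3978+0+9·3·43 = 5139.
Best split is after C, i.e. k = 3.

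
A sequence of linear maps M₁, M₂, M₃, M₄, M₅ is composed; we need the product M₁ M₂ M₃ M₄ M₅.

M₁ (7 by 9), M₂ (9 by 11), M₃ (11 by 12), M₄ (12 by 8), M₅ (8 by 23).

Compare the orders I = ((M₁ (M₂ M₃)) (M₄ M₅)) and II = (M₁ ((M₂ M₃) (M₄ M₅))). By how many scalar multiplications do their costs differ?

1245

Order I = ((M₁ (M₂ M₃)) (M₄ M₅)): (M₂ M₃): 9×11 by 11×12 → 9×12, cost 9·11·12 = 1188; (M₁ (M₂ M₃)): 7×9 by 9×12 → 7×12, cost 7·9·12 = 756; cumulative 1944; (M₄ M₅): 12×8 by 8×23 → 12×23, cost 12·8·23 = 2208; ((M₁ (M₂ M₃)) (M₄ M₅)): 7×12 by 12×23 → 7×23, cost 7·12·23 = 1932; cumulative 6084. Total 6084.
Order II = (M₁ ((M₂ M₃) (M₄ M₅))): (M₂ M₃): 9×11 by 11×12 → 9×12, cost 9·11·12 = 1188; (M₄ M₅): 12×8 by 8×23 → 12×23, cost 12·8·23 = 2208; ((M₂ M₃) (M₄ M₅)): 9×12 by 12×23 → 9×23, cost 9·12·23 = 2484; cumulative 5880; (M₁ ((M₂ M₃) (M₄ M₅))): 7×9 by 9×23 → 7×23, cost 7·9·23 = 1449; cumulative 7329. Total 7329.
Difference: |6084 − 7329| = 1245.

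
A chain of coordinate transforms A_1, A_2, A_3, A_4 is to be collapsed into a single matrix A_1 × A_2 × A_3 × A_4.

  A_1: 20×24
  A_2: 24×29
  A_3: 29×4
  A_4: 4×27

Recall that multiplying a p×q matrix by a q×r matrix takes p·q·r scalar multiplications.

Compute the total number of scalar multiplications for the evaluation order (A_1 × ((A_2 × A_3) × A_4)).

18336

(A_2 × A_3): 24×29 by 29×4 → 24×4, cost 24·29·4 = 2784
((A_2 × A_3) × A_4): 24×4 by 4×27 → 24×27, cost 24·4·27 = 2592; cumulative 5376
(A_1 × ((A_2 × A_3) × A_4)): 20×24 by 24×27 → 20×27, cost 20·24·27 = 12960; cumulative 18336
Total: 18336 scalar multiplications.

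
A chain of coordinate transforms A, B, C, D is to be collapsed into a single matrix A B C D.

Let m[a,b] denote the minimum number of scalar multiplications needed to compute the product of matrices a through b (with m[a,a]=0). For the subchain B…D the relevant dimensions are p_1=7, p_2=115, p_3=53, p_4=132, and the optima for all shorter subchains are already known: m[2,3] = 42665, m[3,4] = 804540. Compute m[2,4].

91637

m[2,4] = min over k∈[2,3] of m[2,k]+m[k+1,4]+p_{1}·p_k·p_{4}.
k=2: 0 + 804540 + 7·115·132 = 910800; k=3: 42665 + 0 + 7·53·132 = 91637.
Minimum: 91637 at k=3.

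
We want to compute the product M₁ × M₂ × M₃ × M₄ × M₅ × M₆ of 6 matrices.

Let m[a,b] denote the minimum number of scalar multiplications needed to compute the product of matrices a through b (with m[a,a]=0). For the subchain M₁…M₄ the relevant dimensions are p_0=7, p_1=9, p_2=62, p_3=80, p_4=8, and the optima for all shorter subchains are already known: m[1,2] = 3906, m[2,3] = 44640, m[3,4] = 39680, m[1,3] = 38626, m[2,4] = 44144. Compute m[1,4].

m[1,4] = min over k∈[1,3] of m[1,k]+m[k+1,4]+p_{0}·p_k·p_{4}.
k=1: 0 + 44144 + 7·9·8 = 44648; k=2: 3906 + 39680 + 7·62·8 = 47058; k=3: 38626 + 0 + 7·80·8 = 43106.
Minimum: 43106 at k=3.

43106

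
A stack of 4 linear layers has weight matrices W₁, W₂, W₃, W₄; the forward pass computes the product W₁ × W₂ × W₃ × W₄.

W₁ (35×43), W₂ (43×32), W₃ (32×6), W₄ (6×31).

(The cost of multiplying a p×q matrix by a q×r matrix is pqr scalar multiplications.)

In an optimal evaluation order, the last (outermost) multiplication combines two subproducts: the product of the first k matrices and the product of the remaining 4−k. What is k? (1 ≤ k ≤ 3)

3

Adjacent pairs: W₁W₂ = 35·43·32 = 48160; W₂W₃ = 43·32·6 = 8256; W₃W₄ = 32·6·31 = 5952.
Length 3: W₁..W₃: k=1: 0+8256+35·43·6=17286; k=2: 48160+0+35·32·6=54880 → min 17286 | W₂..W₄: k=2: 0+5952+43·32·31=48608; k=3: 8256+0+43·6·31=16254 → min 16254.
Top-level splits: k=1: (W₁..W₁)·(W₂..W₄) → 0+16254+35·43·31 = 62909; k=2: (W₁..W₂)·(W₃..W₄) → 48160+5952+35·32·31 = 88832; k=3: (W₁..W₃)·(W₄..W₄) → 17286+0+35·6·31 = 23796.
Best split is after W₃, i.e. k = 3.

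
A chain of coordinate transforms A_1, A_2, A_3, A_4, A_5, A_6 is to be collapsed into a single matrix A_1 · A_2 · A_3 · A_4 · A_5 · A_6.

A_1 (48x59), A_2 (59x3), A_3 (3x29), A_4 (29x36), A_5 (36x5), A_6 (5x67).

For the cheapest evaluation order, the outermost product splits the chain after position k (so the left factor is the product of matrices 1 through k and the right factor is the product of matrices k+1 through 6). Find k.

Adjacent pairs: A_1A_2 = 48·59·3 = 8496; A_2A_3 = 59·3·29 = 5133; A_3A_4 = 3·29·36 = 3132; A_4A_5 = 29·36·5 = 5220; A_5A_6 = 36·5·67 = 12060.
Length 3: A_1..A_3: k=1: 0+5133+48·59·29=87261; k=2: 8496+0+48·3·29=12672 → min 12672 | A_2..A_4: k=2: 0+3132+59·3·36=9504; k=3: 5133+0+59·29·36=66729 → min 9504 | A_3..A_5: k=3: 0+5220+3·29·5=5655; k=4: 3132+0+3·36·5=3672 → min 3672 | A_4..A_6: k=4: 0+12060+29·36·67=82008; k=5: 5220+0+29·5·67=14935 → min 14935.
Length 4: A_1..A_4: k=1: 0+9504+48·59·36=111456; k=2: 8496+3132+48·3·36=16812; k=3: 12672+0+48·29·36=62784 → min 16812 | A_2..A_5: k=2: 0+3672+59·3·5=4557; k=3: 5133+5220+59·29·5=18908; k=4: 9504+0+59·36·5=20124 → min 4557 | A_3..A_6: k=3: 0+14935+3·29·67=20764; k=4: 3132+12060+3·36·67=22428; k=5: 3672+0+3·5·67=4677 → min 4677.
Length 5: A_1..A_5: k=1: 0+4557+48·59·5=18717; k=2: 8496+3672+48·3·5=12888; k=3: 12672+5220+48·29·5=24852; k=4: 16812+0+48·36·5=25452 → min 12888 | A_2..A_6: k=2: 0+4677+59·3·67=16536; k=3: 5133+14935+59·29·67=134705; k=4: 9504+12060+59·36·67=163872; k=5: 4557+0+59·5·67=24322 → min 16536.
Top-level splits: k=1: (A_1..A_1)·(A_2..A_6) → 0+16536+48·59·67 = 206280; k=2: (A_1..A_2)·(A_3..A_6) → 8496+4677+48·3·67 = 22821; k=3: (A_1..A_3)·(A_4..A_6) → 12672+14935+48·29·67 = 120871; k=4: (A_1..A_4)·(A_5..A_6) → 16812+12060+48·36·67 = 144648; k=5: (A_1..A_5)·(A_6..A_6) → 12888+0+48·5·67 = 28968.
Best split is after A_2, i.e. k = 2.

2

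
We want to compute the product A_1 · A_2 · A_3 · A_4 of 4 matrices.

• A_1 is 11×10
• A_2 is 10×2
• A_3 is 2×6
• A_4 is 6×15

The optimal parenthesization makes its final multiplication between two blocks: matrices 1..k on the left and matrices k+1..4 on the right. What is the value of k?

Adjacent pairs: A_1A_2 = 11·10·2 = 220; A_2A_3 = 10·2·6 = 120; A_3A_4 = 2·6·15 = 180.
Length 3: A_1..A_3: k=1: 0+120+11·10·6=780; k=2: 220+0+11·2·6=352 → min 352 | A_2..A_4: k=2: 0+180+10·2·15=480; k=3: 120+0+10·6·15=1020 → min 480.
Top-level splits: k=1: (A_1..A_1)·(A_2..A_4) → 0+480+11·10·15 = 2130; k=2: (A_1..A_2)·(A_3..A_4) → 220+180+11·2·15 = 730; k=3: (A_1..A_3)·(A_4..A_4) → 352+0+11·6·15 = 1342.
Best split is after A_2, i.e. k = 2.

2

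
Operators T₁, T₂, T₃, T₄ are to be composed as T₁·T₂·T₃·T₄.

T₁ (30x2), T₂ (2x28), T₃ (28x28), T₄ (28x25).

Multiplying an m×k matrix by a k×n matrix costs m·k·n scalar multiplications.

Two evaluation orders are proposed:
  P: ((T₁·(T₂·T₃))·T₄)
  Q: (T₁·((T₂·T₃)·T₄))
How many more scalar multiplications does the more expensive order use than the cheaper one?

19780

Order P = ((T₁·(T₂·T₃))·T₄): (T₂·T₃): 2×28 by 28×28 → 2×28, cost 2·28·28 = 1568; (T₁·(T₂·T₃)): 30×2 by 2×28 → 30×28, cost 30·2·28 = 1680; cumulative 3248; ((T₁·(T₂·T₃))·T₄): 30×28 by 28×25 → 30×25, cost 30·28·25 = 21000; cumulative 24248. Total 24248.
Order Q = (T₁·((T₂·T₃)·T₄)): (T₂·T₃): 2×28 by 28×28 → 2×28, cost 2·28·28 = 1568; ((T₂·T₃)·T₄): 2×28 by 28×25 → 2×25, cost 2·28·25 = 1400; cumulative 2968; (T₁·((T₂·T₃)·T₄)): 30×2 by 2×25 → 30×25, cost 30·2·25 = 1500; cumulative 4468. Total 4468.
Difference: |24248 − 4468| = 19780.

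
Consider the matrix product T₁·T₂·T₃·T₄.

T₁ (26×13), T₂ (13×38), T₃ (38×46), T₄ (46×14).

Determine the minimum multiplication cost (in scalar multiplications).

Adjacent pairs: T₁T₂ = 26·13·38 = 12844; T₂T₃ = 13·38·46 = 22724; T₃T₄ = 38·46·14 = 24472.
Length 3: T₁..T₃: k=1: 0+22724+26·13·46=38272; k=2: 12844+0+26·38·46=58292 → min 38272 | T₂..T₄: k=2: 0+24472+13·38·14=31388; k=3: 22724+0+13·46·14=31096 → min 31096.
Length 4: T₁..T₄: k=1: 0+31096+26·13·14=35828; k=2: 12844+24472+26·38·14=51148; k=3: 38272+0+26·46·14=55016 → min 35828.
Optimal order: (T₁·((T₂·T₃)·T₄)) with cost 35828.

35828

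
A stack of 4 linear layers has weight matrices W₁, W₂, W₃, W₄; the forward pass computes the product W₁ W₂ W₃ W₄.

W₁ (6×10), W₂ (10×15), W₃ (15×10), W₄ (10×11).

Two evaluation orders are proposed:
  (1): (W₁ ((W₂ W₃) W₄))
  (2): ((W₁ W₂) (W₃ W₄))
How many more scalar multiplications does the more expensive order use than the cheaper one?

280

Order (1) = (W₁ ((W₂ W₃) W₄)): (W₂ W₃): 10×15 by 15×10 → 10×10, cost 10·15·10 = 1500; ((W₂ W₃) W₄): 10×10 by 10×11 → 10×11, cost 10·10·11 = 1100; cumulative 2600; (W₁ ((W₂ W₃) W₄)): 6×10 by 10×11 → 6×11, cost 6·10·11 = 660; cumulative 3260. Total 3260.
Order (2) = ((W₁ W₂) (W₃ W₄)): (W₁ W₂): 6×10 by 10×15 → 6×15, cost 6·10·15 = 900; (W₃ W₄): 15×10 by 10×11 → 15×11, cost 15·10·11 = 1650; ((W₁ W₂) (W₃ W₄)): 6×15 by 15×11 → 6×11, cost 6·15·11 = 990; cumulative 3540. Total 3540.
Difference: |3260 − 3540| = 280.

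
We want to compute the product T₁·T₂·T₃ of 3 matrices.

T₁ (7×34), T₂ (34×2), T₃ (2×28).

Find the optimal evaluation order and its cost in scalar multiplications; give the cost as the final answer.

868

(T₁·(T₂·T₃)): cost 8568.
((T₁·T₂)·T₃): cost 868.
Optimal: ((T₁·T₂)·T₃) with cost 868.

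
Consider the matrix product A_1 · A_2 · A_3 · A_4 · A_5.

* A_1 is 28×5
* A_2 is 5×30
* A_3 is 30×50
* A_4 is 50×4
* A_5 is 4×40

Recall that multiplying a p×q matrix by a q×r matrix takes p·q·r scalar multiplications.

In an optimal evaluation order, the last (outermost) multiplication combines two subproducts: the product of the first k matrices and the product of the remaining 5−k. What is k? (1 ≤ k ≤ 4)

4

Adjacent pairs: A_1A_2 = 28·5·30 = 4200; A_2A_3 = 5·30·50 = 7500; A_3A_4 = 30·50·4 = 6000; A_4A_5 = 50·4·40 = 8000.
Length 3: A_1..A_3: k=1: 0+7500+28·5·50=14500; k=2: 4200+0+28·30·50=46200 → min 14500 | A_2..A_4: k=2: 0+6000+5·30·4=6600; k=3: 7500+0+5·50·4=8500 → min 6600 | A_3..A_5: k=3: 0+8000+30·50·40=68000; k=4: 6000+0+30·4·40=10800 → min 10800.
Length 4: A_1..A_4: k=1: 0+6600+28·5·4=7160; k=2: 4200+6000+28·30·4=13560; k=3: 14500+0+28·50·4=20100 → min 7160 | A_2..A_5: k=2: 0+10800+5·30·40=16800; k=3: 7500+8000+5·50·40=25500; k=4: 6600+0+5·4·40=7400 → min 7400.
Top-level splits: k=1: (A_1..A_1)·(A_2..A_5) → 0+7400+28·5·40 = 13000; k=2: (A_1..A_2)·(A_3..A_5) → 4200+10800+28·30·40 = 48600; k=3: (A_1..A_3)·(A_4..A_5) → 14500+8000+28·50·40 = 78500; k=4: (A_1..A_4)·(A_5..A_5) → 7160+0+28·4·40 = 11640.
Best split is after A_4, i.e. k = 4.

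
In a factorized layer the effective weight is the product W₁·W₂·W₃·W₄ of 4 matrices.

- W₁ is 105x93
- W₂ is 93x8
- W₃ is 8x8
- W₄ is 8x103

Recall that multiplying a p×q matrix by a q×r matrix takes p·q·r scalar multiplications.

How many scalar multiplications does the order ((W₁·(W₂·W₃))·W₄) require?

170592

(W₂·W₃): 93×8 by 8×8 → 93×8, cost 93·8·8 = 5952
(W₁·(W₂·W₃)): 105×93 by 93×8 → 105×8, cost 105·93·8 = 78120; cumulative 84072
((W₁·(W₂·W₃))·W₄): 105×8 by 8×103 → 105×103, cost 105·8·103 = 86520; cumulative 170592
Total: 170592 scalar multiplications.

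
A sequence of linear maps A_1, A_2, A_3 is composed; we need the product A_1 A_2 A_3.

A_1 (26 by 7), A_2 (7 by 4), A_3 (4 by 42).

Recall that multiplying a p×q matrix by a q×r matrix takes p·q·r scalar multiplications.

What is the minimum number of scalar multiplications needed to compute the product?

5096

Order (A_1 (A_2 A_3)): (A_2 A_3): 7×4 by 4×42 → 7×42, cost 7·4·42 = 1176; (A_1 (A_2 A_3)): 26×7 by 7×42 → 26×42, cost 26·7·42 = 7644; cumulative 8820. Total 8820.
Order ((A_1 A_2) A_3): (A_1 A_2): 26×7 by 7×4 → 26×4, cost 26·7·4 = 728; ((A_1 A_2) A_3): 26×4 by 4×42 → 26×42, cost 26·4·42 = 4368; cumulative 5096. Total 5096.
Minimum: 5096.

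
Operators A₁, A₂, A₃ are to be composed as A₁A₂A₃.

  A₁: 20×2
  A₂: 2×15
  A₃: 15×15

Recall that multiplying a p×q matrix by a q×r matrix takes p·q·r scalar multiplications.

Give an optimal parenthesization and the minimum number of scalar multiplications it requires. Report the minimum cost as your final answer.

(A₁(A₂A₃)): cost 1050.
((A₁A₂)A₃): cost 5100.
Optimal: (A₁(A₂A₃)) with cost 1050.

1050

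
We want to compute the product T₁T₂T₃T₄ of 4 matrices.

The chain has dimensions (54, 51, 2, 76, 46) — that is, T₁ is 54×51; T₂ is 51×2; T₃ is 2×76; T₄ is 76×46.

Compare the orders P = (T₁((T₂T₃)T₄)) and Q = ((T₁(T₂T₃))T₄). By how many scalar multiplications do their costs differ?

93108

Order P = (T₁((T₂T₃)T₄)): (T₂T₃): 51×2 by 2×76 → 51×76, cost 51·2·76 = 7752; ((T₂T₃)T₄): 51×76 by 76×46 → 51×46, cost 51·76·46 = 178296; cumulative 186048; (T₁((T₂T₃)T₄)): 54×51 by 51×46 → 54×46, cost 54·51·46 = 126684; cumulative 312732. Total 312732.
Order Q = ((T₁(T₂T₃))T₄): (T₂T₃): 51×2 by 2×76 → 51×76, cost 51·2·76 = 7752; (T₁(T₂T₃)): 54×51 by 51×76 → 54×76, cost 54·51·76 = 209304; cumulative 217056; ((T₁(T₂T₃))T₄): 54×76 by 76×46 → 54×46, cost 54·76·46 = 188784; cumulative 405840. Total 405840.
Difference: |312732 − 405840| = 93108.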